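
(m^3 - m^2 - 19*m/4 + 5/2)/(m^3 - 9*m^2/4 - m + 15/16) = 4*(m + 2)/(4*m + 3)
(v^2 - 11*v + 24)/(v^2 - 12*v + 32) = (v - 3)/(v - 4)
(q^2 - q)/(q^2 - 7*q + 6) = q/(q - 6)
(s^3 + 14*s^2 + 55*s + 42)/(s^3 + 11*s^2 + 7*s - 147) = (s^2 + 7*s + 6)/(s^2 + 4*s - 21)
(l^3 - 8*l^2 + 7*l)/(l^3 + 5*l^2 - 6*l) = (l - 7)/(l + 6)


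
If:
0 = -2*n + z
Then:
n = z/2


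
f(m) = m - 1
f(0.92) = -0.08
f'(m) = 1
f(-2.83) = -3.83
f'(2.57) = 1.00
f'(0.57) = 1.00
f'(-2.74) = 1.00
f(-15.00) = -16.00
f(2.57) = 1.57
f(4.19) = 3.19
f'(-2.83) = 1.00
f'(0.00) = 1.00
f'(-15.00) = 1.00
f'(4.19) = 1.00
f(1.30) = 0.30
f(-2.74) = -3.74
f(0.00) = -1.00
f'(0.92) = 1.00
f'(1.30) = 1.00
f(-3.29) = -4.29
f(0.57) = -0.43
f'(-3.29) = 1.00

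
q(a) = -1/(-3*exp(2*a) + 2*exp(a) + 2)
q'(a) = -(6*exp(2*a) - 2*exp(a))/(-3*exp(2*a) + 2*exp(a) + 2)^2 = (2 - 6*exp(a))*exp(a)/(-3*exp(2*a) + 2*exp(a) + 2)^2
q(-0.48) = -0.48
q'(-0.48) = -0.24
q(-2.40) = -0.46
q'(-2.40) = 0.03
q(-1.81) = -0.45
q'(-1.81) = 0.03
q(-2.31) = -0.46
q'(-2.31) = 0.03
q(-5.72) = -0.50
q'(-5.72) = 0.00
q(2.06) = 0.01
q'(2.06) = -0.01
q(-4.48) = -0.49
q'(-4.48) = 0.01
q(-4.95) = -0.50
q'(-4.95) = 0.00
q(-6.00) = -0.50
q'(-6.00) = 0.00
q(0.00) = -1.00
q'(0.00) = -4.00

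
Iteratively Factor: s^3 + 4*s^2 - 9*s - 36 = (s + 3)*(s^2 + s - 12) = (s - 3)*(s + 3)*(s + 4)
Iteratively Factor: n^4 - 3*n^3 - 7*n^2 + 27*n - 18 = (n - 3)*(n^3 - 7*n + 6) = (n - 3)*(n + 3)*(n^2 - 3*n + 2) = (n - 3)*(n - 1)*(n + 3)*(n - 2)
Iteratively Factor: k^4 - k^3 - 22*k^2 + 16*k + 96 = (k - 4)*(k^3 + 3*k^2 - 10*k - 24) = (k - 4)*(k + 2)*(k^2 + k - 12) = (k - 4)*(k - 3)*(k + 2)*(k + 4)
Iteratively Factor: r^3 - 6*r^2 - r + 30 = (r - 5)*(r^2 - r - 6) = (r - 5)*(r - 3)*(r + 2)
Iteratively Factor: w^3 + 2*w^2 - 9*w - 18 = (w + 2)*(w^2 - 9) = (w + 2)*(w + 3)*(w - 3)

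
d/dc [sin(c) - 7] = cos(c)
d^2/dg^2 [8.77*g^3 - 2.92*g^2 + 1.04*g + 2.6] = 52.62*g - 5.84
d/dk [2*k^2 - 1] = 4*k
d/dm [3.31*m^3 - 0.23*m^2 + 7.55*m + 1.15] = 9.93*m^2 - 0.46*m + 7.55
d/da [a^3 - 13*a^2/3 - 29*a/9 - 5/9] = 3*a^2 - 26*a/3 - 29/9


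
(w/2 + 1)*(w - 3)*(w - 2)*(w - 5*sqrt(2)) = w^4/2 - 5*sqrt(2)*w^3/2 - 3*w^3/2 - 2*w^2 + 15*sqrt(2)*w^2/2 + 6*w + 10*sqrt(2)*w - 30*sqrt(2)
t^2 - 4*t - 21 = (t - 7)*(t + 3)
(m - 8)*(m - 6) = m^2 - 14*m + 48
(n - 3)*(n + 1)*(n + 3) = n^3 + n^2 - 9*n - 9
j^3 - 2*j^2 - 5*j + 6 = (j - 3)*(j - 1)*(j + 2)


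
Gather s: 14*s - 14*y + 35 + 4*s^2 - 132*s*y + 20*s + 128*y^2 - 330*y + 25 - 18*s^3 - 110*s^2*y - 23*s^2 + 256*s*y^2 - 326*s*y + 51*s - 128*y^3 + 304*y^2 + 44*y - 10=-18*s^3 + s^2*(-110*y - 19) + s*(256*y^2 - 458*y + 85) - 128*y^3 + 432*y^2 - 300*y + 50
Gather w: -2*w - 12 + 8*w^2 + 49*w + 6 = 8*w^2 + 47*w - 6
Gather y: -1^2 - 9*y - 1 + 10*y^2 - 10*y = 10*y^2 - 19*y - 2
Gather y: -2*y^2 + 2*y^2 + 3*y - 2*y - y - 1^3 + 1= 0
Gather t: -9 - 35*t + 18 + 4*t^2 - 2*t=4*t^2 - 37*t + 9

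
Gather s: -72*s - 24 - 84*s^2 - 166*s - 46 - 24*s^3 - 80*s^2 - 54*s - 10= -24*s^3 - 164*s^2 - 292*s - 80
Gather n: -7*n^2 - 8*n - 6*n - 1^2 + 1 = -7*n^2 - 14*n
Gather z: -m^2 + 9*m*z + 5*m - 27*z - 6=-m^2 + 5*m + z*(9*m - 27) - 6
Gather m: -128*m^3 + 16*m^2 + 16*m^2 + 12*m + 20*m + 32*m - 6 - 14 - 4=-128*m^3 + 32*m^2 + 64*m - 24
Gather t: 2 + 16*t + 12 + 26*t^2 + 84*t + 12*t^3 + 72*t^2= 12*t^3 + 98*t^2 + 100*t + 14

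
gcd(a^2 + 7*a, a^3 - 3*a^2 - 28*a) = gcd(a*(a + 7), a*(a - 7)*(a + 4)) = a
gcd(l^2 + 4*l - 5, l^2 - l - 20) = 1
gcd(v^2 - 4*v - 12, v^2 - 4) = v + 2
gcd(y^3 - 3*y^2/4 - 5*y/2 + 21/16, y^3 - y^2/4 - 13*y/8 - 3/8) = 1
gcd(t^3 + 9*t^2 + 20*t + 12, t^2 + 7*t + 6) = t^2 + 7*t + 6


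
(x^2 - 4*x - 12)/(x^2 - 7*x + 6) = (x + 2)/(x - 1)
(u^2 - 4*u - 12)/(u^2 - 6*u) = (u + 2)/u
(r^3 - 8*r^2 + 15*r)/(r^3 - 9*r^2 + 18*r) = (r - 5)/(r - 6)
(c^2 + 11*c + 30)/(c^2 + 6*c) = (c + 5)/c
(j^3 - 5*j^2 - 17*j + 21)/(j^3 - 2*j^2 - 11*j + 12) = (j - 7)/(j - 4)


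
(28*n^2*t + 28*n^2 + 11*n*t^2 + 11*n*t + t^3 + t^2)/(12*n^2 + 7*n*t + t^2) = (7*n*t + 7*n + t^2 + t)/(3*n + t)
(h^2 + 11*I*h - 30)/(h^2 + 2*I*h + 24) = (h + 5*I)/(h - 4*I)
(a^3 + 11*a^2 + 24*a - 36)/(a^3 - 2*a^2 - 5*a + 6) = (a^2 + 12*a + 36)/(a^2 - a - 6)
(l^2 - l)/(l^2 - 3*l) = (l - 1)/(l - 3)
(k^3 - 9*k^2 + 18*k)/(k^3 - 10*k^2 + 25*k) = (k^2 - 9*k + 18)/(k^2 - 10*k + 25)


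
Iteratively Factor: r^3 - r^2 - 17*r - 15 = (r + 3)*(r^2 - 4*r - 5) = (r - 5)*(r + 3)*(r + 1)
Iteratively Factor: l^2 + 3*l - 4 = (l + 4)*(l - 1)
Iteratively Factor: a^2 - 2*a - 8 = (a + 2)*(a - 4)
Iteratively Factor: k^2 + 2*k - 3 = (k - 1)*(k + 3)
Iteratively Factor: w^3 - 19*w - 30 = (w + 2)*(w^2 - 2*w - 15) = (w + 2)*(w + 3)*(w - 5)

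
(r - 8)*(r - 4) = r^2 - 12*r + 32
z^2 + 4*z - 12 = (z - 2)*(z + 6)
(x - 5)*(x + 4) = x^2 - x - 20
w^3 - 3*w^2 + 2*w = w*(w - 2)*(w - 1)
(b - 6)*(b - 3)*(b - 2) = b^3 - 11*b^2 + 36*b - 36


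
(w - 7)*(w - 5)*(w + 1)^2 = w^4 - 10*w^3 + 12*w^2 + 58*w + 35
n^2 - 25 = (n - 5)*(n + 5)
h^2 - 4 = (h - 2)*(h + 2)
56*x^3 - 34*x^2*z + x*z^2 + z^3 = (-4*x + z)*(-2*x + z)*(7*x + z)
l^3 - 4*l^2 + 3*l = l*(l - 3)*(l - 1)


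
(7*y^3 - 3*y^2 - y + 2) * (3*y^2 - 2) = 21*y^5 - 9*y^4 - 17*y^3 + 12*y^2 + 2*y - 4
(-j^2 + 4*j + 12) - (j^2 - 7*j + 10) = -2*j^2 + 11*j + 2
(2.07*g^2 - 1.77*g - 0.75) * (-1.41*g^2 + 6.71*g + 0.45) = -2.9187*g^4 + 16.3854*g^3 - 9.8877*g^2 - 5.829*g - 0.3375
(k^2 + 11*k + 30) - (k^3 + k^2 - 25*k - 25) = -k^3 + 36*k + 55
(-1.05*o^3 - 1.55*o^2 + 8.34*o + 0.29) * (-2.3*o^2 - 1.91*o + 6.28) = 2.415*o^5 + 5.5705*o^4 - 22.8155*o^3 - 26.3304*o^2 + 51.8213*o + 1.8212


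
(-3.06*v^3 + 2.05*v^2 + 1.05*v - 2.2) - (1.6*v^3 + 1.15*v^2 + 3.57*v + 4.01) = -4.66*v^3 + 0.9*v^2 - 2.52*v - 6.21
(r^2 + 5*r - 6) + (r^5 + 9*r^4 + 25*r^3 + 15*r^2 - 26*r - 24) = r^5 + 9*r^4 + 25*r^3 + 16*r^2 - 21*r - 30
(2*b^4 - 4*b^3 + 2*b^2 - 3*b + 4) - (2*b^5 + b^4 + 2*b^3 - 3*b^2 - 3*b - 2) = -2*b^5 + b^4 - 6*b^3 + 5*b^2 + 6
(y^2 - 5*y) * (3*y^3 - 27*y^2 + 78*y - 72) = 3*y^5 - 42*y^4 + 213*y^3 - 462*y^2 + 360*y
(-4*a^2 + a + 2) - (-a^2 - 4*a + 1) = -3*a^2 + 5*a + 1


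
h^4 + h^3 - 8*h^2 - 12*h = h*(h - 3)*(h + 2)^2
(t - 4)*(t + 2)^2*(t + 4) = t^4 + 4*t^3 - 12*t^2 - 64*t - 64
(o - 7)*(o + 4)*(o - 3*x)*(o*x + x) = o^4*x - 3*o^3*x^2 - 2*o^3*x + 6*o^2*x^2 - 31*o^2*x + 93*o*x^2 - 28*o*x + 84*x^2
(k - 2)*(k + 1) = k^2 - k - 2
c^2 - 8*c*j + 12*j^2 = (c - 6*j)*(c - 2*j)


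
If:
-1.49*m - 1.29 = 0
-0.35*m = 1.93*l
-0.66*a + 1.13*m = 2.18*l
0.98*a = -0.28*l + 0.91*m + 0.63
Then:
No Solution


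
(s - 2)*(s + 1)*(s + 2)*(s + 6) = s^4 + 7*s^3 + 2*s^2 - 28*s - 24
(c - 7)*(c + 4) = c^2 - 3*c - 28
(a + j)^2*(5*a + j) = 5*a^3 + 11*a^2*j + 7*a*j^2 + j^3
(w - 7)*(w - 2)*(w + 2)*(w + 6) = w^4 - w^3 - 46*w^2 + 4*w + 168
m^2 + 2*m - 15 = (m - 3)*(m + 5)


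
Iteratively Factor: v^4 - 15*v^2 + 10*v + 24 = (v + 1)*(v^3 - v^2 - 14*v + 24) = (v + 1)*(v + 4)*(v^2 - 5*v + 6) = (v - 3)*(v + 1)*(v + 4)*(v - 2)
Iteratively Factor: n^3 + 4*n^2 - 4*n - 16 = (n + 4)*(n^2 - 4) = (n - 2)*(n + 4)*(n + 2)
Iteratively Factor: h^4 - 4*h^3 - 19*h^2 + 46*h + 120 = (h + 2)*(h^3 - 6*h^2 - 7*h + 60) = (h + 2)*(h + 3)*(h^2 - 9*h + 20) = (h - 5)*(h + 2)*(h + 3)*(h - 4)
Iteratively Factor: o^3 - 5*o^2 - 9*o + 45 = (o - 5)*(o^2 - 9) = (o - 5)*(o - 3)*(o + 3)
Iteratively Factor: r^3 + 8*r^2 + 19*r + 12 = (r + 3)*(r^2 + 5*r + 4) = (r + 1)*(r + 3)*(r + 4)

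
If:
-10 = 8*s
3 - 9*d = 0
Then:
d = 1/3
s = -5/4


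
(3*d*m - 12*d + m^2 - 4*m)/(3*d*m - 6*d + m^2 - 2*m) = (m - 4)/(m - 2)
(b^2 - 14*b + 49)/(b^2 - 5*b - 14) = (b - 7)/(b + 2)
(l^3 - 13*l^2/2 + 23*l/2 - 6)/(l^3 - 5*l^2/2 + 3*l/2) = (l - 4)/l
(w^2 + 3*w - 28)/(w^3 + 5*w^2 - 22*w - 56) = 1/(w + 2)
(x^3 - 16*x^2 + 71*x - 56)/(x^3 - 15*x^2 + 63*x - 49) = (x - 8)/(x - 7)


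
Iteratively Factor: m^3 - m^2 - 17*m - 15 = (m + 1)*(m^2 - 2*m - 15) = (m + 1)*(m + 3)*(m - 5)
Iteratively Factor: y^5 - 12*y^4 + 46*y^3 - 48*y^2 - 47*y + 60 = (y - 1)*(y^4 - 11*y^3 + 35*y^2 - 13*y - 60) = (y - 4)*(y - 1)*(y^3 - 7*y^2 + 7*y + 15) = (y - 4)*(y - 1)*(y + 1)*(y^2 - 8*y + 15) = (y - 4)*(y - 3)*(y - 1)*(y + 1)*(y - 5)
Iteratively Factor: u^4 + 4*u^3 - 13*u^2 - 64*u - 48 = (u + 1)*(u^3 + 3*u^2 - 16*u - 48) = (u + 1)*(u + 4)*(u^2 - u - 12) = (u - 4)*(u + 1)*(u + 4)*(u + 3)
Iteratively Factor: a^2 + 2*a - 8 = (a + 4)*(a - 2)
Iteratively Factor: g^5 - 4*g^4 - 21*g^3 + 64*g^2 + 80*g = (g - 5)*(g^4 + g^3 - 16*g^2 - 16*g) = (g - 5)*(g - 4)*(g^3 + 5*g^2 + 4*g) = (g - 5)*(g - 4)*(g + 1)*(g^2 + 4*g) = g*(g - 5)*(g - 4)*(g + 1)*(g + 4)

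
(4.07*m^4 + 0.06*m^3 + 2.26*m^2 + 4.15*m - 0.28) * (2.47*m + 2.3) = 10.0529*m^5 + 9.5092*m^4 + 5.7202*m^3 + 15.4485*m^2 + 8.8534*m - 0.644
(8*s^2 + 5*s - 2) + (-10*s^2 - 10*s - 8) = -2*s^2 - 5*s - 10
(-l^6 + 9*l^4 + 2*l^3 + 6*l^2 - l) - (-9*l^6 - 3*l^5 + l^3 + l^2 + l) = 8*l^6 + 3*l^5 + 9*l^4 + l^3 + 5*l^2 - 2*l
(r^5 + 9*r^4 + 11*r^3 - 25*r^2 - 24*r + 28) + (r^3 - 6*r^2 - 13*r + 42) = r^5 + 9*r^4 + 12*r^3 - 31*r^2 - 37*r + 70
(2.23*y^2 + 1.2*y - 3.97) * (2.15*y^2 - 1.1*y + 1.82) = 4.7945*y^4 + 0.126999999999999*y^3 - 5.7969*y^2 + 6.551*y - 7.2254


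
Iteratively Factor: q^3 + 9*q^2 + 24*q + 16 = (q + 4)*(q^2 + 5*q + 4) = (q + 1)*(q + 4)*(q + 4)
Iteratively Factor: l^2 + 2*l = (l)*(l + 2)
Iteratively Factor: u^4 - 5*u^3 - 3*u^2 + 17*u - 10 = (u + 2)*(u^3 - 7*u^2 + 11*u - 5) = (u - 5)*(u + 2)*(u^2 - 2*u + 1) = (u - 5)*(u - 1)*(u + 2)*(u - 1)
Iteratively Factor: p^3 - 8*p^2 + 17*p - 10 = (p - 1)*(p^2 - 7*p + 10) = (p - 5)*(p - 1)*(p - 2)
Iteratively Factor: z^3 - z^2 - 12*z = (z + 3)*(z^2 - 4*z) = (z - 4)*(z + 3)*(z)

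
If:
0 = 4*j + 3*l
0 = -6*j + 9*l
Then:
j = 0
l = 0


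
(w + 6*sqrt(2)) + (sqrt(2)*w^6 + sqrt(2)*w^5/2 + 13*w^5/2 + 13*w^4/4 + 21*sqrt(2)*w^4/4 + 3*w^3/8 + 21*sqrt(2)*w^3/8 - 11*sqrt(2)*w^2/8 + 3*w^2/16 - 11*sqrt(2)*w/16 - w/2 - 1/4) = sqrt(2)*w^6 + sqrt(2)*w^5/2 + 13*w^5/2 + 13*w^4/4 + 21*sqrt(2)*w^4/4 + 3*w^3/8 + 21*sqrt(2)*w^3/8 - 11*sqrt(2)*w^2/8 + 3*w^2/16 - 11*sqrt(2)*w/16 + w/2 - 1/4 + 6*sqrt(2)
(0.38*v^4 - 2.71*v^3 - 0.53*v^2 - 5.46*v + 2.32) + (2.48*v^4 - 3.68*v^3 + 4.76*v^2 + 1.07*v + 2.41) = 2.86*v^4 - 6.39*v^3 + 4.23*v^2 - 4.39*v + 4.73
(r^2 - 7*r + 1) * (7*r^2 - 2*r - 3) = 7*r^4 - 51*r^3 + 18*r^2 + 19*r - 3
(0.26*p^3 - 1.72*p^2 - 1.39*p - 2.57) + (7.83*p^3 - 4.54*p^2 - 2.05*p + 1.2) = 8.09*p^3 - 6.26*p^2 - 3.44*p - 1.37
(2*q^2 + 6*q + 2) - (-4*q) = 2*q^2 + 10*q + 2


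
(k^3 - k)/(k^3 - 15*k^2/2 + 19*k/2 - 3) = 2*k*(k + 1)/(2*k^2 - 13*k + 6)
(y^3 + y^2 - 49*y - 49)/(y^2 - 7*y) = y + 8 + 7/y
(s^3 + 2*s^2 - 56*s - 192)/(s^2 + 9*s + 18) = (s^2 - 4*s - 32)/(s + 3)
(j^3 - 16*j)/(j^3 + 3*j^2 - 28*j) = (j + 4)/(j + 7)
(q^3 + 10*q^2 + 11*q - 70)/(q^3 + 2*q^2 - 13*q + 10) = (q + 7)/(q - 1)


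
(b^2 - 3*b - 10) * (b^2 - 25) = b^4 - 3*b^3 - 35*b^2 + 75*b + 250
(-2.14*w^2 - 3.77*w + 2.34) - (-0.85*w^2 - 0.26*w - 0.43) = -1.29*w^2 - 3.51*w + 2.77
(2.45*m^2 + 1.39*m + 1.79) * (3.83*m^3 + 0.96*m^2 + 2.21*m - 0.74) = 9.3835*m^5 + 7.6757*m^4 + 13.6046*m^3 + 2.9773*m^2 + 2.9273*m - 1.3246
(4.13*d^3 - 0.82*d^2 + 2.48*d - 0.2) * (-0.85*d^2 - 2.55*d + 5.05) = -3.5105*d^5 - 9.8345*d^4 + 20.8395*d^3 - 10.295*d^2 + 13.034*d - 1.01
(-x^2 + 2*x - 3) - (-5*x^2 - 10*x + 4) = 4*x^2 + 12*x - 7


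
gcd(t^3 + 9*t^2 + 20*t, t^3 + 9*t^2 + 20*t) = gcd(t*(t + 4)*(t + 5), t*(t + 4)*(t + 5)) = t^3 + 9*t^2 + 20*t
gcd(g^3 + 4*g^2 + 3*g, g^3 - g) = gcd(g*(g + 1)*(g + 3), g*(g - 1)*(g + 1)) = g^2 + g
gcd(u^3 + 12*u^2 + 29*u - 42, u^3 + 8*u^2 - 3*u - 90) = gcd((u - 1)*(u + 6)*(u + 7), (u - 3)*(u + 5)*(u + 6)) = u + 6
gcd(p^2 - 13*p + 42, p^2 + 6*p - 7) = 1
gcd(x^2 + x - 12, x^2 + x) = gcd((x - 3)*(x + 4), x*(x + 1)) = 1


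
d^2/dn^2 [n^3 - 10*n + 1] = 6*n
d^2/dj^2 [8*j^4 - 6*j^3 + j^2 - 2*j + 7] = 96*j^2 - 36*j + 2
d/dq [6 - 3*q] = -3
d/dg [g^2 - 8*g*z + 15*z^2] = 2*g - 8*z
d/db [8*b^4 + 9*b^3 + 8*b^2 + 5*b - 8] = 32*b^3 + 27*b^2 + 16*b + 5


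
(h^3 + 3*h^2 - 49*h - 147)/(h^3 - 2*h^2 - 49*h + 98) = (h + 3)/(h - 2)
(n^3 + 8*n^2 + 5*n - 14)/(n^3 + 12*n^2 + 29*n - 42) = (n + 2)/(n + 6)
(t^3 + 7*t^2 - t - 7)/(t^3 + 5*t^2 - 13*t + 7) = (t + 1)/(t - 1)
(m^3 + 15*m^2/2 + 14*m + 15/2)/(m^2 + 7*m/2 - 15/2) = (2*m^2 + 5*m + 3)/(2*m - 3)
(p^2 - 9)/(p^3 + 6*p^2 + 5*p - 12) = (p - 3)/(p^2 + 3*p - 4)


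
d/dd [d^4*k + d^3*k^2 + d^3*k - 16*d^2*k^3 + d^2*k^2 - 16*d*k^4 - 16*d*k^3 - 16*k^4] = k*(4*d^3 + 3*d^2*k + 3*d^2 - 32*d*k^2 + 2*d*k - 16*k^3 - 16*k^2)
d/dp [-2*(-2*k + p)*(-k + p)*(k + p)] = 2*k^2 + 8*k*p - 6*p^2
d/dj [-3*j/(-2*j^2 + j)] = -6/(2*j - 1)^2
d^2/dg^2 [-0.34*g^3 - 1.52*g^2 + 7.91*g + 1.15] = -2.04*g - 3.04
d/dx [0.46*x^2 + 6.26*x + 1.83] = 0.92*x + 6.26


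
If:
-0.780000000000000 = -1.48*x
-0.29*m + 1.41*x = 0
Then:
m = 2.56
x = 0.53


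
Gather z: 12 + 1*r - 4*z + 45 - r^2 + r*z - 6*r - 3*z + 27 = -r^2 - 5*r + z*(r - 7) + 84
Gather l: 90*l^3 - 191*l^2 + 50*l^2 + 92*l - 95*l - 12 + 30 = 90*l^3 - 141*l^2 - 3*l + 18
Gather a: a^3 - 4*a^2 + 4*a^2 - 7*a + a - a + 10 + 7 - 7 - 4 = a^3 - 7*a + 6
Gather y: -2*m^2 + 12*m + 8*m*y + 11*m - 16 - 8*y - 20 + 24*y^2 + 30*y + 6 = -2*m^2 + 23*m + 24*y^2 + y*(8*m + 22) - 30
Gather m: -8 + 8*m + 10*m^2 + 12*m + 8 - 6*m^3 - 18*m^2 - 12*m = -6*m^3 - 8*m^2 + 8*m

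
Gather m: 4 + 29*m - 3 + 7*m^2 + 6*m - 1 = 7*m^2 + 35*m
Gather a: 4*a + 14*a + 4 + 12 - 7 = 18*a + 9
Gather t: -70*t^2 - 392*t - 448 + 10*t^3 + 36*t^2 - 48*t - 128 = 10*t^3 - 34*t^2 - 440*t - 576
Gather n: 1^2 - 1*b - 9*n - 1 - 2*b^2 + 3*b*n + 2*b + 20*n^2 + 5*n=-2*b^2 + b + 20*n^2 + n*(3*b - 4)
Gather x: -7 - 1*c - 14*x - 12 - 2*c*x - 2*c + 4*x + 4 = -3*c + x*(-2*c - 10) - 15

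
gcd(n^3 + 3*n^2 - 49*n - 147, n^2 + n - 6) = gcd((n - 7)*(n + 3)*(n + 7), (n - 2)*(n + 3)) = n + 3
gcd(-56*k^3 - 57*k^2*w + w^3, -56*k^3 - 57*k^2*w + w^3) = -56*k^3 - 57*k^2*w + w^3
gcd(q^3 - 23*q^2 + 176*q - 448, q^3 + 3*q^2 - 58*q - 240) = q - 8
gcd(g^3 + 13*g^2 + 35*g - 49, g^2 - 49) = g + 7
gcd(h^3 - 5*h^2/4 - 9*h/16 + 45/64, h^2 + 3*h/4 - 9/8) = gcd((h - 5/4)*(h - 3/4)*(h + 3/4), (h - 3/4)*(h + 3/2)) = h - 3/4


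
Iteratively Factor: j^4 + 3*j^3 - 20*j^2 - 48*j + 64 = (j - 4)*(j^3 + 7*j^2 + 8*j - 16) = (j - 4)*(j + 4)*(j^2 + 3*j - 4) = (j - 4)*(j - 1)*(j + 4)*(j + 4)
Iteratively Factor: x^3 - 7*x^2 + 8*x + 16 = (x + 1)*(x^2 - 8*x + 16) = (x - 4)*(x + 1)*(x - 4)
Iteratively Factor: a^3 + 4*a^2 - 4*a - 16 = (a + 4)*(a^2 - 4) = (a - 2)*(a + 4)*(a + 2)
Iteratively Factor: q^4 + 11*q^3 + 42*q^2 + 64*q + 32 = (q + 4)*(q^3 + 7*q^2 + 14*q + 8) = (q + 2)*(q + 4)*(q^2 + 5*q + 4) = (q + 1)*(q + 2)*(q + 4)*(q + 4)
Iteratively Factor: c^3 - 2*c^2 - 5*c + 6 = (c + 2)*(c^2 - 4*c + 3) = (c - 1)*(c + 2)*(c - 3)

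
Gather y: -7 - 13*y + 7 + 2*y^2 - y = 2*y^2 - 14*y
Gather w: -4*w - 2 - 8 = -4*w - 10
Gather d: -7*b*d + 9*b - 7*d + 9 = 9*b + d*(-7*b - 7) + 9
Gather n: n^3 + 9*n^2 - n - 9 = n^3 + 9*n^2 - n - 9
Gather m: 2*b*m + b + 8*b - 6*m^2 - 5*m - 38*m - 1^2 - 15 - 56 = 9*b - 6*m^2 + m*(2*b - 43) - 72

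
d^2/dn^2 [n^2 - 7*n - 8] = 2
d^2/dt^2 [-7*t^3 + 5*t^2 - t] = 10 - 42*t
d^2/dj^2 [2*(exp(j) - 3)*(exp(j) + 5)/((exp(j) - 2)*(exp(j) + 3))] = 2*(exp(4*j) - 37*exp(3*j) + 9*exp(2*j) - 219*exp(j) - 18)*exp(j)/(exp(6*j) + 3*exp(5*j) - 15*exp(4*j) - 35*exp(3*j) + 90*exp(2*j) + 108*exp(j) - 216)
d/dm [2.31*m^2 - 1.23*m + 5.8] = 4.62*m - 1.23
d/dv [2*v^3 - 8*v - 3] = 6*v^2 - 8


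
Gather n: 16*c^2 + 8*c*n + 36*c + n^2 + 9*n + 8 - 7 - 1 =16*c^2 + 36*c + n^2 + n*(8*c + 9)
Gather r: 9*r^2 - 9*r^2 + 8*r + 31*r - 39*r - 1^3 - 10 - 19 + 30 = 0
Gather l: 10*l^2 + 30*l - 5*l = 10*l^2 + 25*l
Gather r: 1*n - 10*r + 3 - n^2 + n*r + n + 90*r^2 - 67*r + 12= -n^2 + 2*n + 90*r^2 + r*(n - 77) + 15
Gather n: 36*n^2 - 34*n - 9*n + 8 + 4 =36*n^2 - 43*n + 12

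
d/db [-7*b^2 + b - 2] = 1 - 14*b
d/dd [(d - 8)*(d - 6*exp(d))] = d - (d - 8)*(6*exp(d) - 1) - 6*exp(d)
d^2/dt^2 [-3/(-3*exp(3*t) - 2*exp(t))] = 3*(81*exp(4*t) + 12*exp(2*t) + 4)*exp(-t)/(27*exp(6*t) + 54*exp(4*t) + 36*exp(2*t) + 8)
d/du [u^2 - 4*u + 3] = 2*u - 4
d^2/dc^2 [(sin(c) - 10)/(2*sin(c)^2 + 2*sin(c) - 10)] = (-sin(c)^5 + 41*sin(c)^4 + 2*sin(c)^3 + 145*sin(c)^2 - 5*sin(c) - 110)/(2*(sin(c)^2 + sin(c) - 5)^3)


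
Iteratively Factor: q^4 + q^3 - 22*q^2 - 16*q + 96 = (q + 4)*(q^3 - 3*q^2 - 10*q + 24) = (q - 2)*(q + 4)*(q^2 - q - 12) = (q - 4)*(q - 2)*(q + 4)*(q + 3)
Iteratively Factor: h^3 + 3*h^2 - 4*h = (h + 4)*(h^2 - h) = h*(h + 4)*(h - 1)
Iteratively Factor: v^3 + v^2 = (v)*(v^2 + v) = v*(v + 1)*(v)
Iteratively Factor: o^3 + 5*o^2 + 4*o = (o + 1)*(o^2 + 4*o) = (o + 1)*(o + 4)*(o)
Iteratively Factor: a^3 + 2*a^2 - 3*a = (a + 3)*(a^2 - a) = a*(a + 3)*(a - 1)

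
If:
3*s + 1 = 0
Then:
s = -1/3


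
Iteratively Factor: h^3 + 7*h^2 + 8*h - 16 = (h - 1)*(h^2 + 8*h + 16) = (h - 1)*(h + 4)*(h + 4)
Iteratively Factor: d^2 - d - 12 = (d - 4)*(d + 3)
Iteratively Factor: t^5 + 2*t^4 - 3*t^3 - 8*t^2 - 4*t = (t + 1)*(t^4 + t^3 - 4*t^2 - 4*t) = (t + 1)^2*(t^3 - 4*t) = (t + 1)^2*(t + 2)*(t^2 - 2*t) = t*(t + 1)^2*(t + 2)*(t - 2)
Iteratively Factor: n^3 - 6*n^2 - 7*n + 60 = (n - 5)*(n^2 - n - 12) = (n - 5)*(n + 3)*(n - 4)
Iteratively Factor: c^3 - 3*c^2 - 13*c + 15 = (c + 3)*(c^2 - 6*c + 5) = (c - 1)*(c + 3)*(c - 5)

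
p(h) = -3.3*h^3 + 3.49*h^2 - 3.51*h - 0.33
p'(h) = -9.9*h^2 + 6.98*h - 3.51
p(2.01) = -20.08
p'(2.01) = -29.48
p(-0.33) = 1.33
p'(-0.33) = -6.89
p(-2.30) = 66.36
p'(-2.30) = -71.94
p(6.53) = -793.30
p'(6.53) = -380.08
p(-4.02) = 284.56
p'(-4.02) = -191.56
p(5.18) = -383.54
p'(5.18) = -232.99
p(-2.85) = 114.41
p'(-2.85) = -103.82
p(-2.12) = 54.24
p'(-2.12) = -62.80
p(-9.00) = 2719.65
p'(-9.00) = -868.23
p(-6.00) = 859.17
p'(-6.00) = -401.79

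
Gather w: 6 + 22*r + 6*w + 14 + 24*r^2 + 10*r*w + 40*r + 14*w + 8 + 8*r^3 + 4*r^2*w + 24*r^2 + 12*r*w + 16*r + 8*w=8*r^3 + 48*r^2 + 78*r + w*(4*r^2 + 22*r + 28) + 28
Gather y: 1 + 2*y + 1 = 2*y + 2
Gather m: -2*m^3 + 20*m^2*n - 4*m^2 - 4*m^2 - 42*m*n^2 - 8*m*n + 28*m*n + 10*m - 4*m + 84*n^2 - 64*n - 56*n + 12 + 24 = -2*m^3 + m^2*(20*n - 8) + m*(-42*n^2 + 20*n + 6) + 84*n^2 - 120*n + 36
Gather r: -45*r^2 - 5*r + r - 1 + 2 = -45*r^2 - 4*r + 1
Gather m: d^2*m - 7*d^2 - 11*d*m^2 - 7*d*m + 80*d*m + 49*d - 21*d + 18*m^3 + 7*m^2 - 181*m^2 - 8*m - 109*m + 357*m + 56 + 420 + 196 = -7*d^2 + 28*d + 18*m^3 + m^2*(-11*d - 174) + m*(d^2 + 73*d + 240) + 672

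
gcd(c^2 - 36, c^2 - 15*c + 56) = 1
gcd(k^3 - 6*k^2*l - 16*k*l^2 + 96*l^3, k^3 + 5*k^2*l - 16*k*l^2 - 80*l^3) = k^2 - 16*l^2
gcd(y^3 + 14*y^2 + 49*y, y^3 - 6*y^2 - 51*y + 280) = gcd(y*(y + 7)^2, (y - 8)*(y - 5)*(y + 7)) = y + 7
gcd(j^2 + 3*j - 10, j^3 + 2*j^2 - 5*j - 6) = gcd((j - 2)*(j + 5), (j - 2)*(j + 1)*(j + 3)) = j - 2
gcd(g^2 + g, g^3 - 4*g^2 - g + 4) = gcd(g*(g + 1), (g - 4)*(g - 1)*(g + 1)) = g + 1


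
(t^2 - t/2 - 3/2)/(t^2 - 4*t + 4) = (2*t^2 - t - 3)/(2*(t^2 - 4*t + 4))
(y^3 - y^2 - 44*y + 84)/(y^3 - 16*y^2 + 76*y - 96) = (y + 7)/(y - 8)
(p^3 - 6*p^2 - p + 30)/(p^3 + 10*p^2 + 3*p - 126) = (p^2 - 3*p - 10)/(p^2 + 13*p + 42)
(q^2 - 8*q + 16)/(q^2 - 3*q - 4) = (q - 4)/(q + 1)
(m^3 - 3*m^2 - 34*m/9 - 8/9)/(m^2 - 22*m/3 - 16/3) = (3*m^2 - 11*m - 4)/(3*(m - 8))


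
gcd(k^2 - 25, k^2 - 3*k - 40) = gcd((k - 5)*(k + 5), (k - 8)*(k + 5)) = k + 5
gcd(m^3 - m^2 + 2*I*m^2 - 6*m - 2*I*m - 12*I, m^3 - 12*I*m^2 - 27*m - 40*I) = 1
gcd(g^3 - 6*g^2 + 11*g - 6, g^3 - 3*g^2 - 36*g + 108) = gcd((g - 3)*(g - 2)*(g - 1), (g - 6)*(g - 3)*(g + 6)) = g - 3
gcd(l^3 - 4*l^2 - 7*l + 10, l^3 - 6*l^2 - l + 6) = l - 1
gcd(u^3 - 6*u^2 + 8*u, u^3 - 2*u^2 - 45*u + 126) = 1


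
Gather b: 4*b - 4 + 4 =4*b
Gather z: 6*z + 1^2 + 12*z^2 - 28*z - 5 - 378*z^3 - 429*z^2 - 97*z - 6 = -378*z^3 - 417*z^2 - 119*z - 10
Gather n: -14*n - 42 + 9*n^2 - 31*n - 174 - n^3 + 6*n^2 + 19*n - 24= -n^3 + 15*n^2 - 26*n - 240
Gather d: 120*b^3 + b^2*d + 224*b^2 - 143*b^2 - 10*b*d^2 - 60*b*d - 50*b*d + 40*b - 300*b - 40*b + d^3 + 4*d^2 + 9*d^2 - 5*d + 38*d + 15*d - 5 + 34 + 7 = 120*b^3 + 81*b^2 - 300*b + d^3 + d^2*(13 - 10*b) + d*(b^2 - 110*b + 48) + 36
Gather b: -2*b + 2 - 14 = -2*b - 12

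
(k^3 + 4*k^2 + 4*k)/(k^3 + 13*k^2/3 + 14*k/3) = 3*(k + 2)/(3*k + 7)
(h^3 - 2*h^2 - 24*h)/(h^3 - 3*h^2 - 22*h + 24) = h/(h - 1)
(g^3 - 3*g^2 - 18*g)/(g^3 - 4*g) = (g^2 - 3*g - 18)/(g^2 - 4)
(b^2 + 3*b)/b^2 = (b + 3)/b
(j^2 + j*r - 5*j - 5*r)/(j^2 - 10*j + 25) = (j + r)/(j - 5)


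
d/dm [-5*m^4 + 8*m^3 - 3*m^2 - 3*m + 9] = -20*m^3 + 24*m^2 - 6*m - 3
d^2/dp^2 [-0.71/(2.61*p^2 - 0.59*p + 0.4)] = (9.673182*p^2 - 2.186658*p - 0.71*(5.22*p - 0.59)*(10.44*p - 1.18) + 1.48248)/(2.61*p^2 - 0.59*p + 0.4)^3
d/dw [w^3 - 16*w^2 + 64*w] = 3*w^2 - 32*w + 64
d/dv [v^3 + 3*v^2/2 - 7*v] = 3*v^2 + 3*v - 7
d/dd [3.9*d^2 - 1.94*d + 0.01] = 7.8*d - 1.94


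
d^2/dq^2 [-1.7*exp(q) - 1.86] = -1.7*exp(q)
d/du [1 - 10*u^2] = -20*u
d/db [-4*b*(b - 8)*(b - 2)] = -12*b^2 + 80*b - 64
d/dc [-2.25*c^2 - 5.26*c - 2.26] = -4.5*c - 5.26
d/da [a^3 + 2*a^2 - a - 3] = 3*a^2 + 4*a - 1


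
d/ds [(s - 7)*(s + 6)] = 2*s - 1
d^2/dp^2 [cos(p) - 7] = -cos(p)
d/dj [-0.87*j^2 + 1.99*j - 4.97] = 1.99 - 1.74*j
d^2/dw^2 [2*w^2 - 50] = 4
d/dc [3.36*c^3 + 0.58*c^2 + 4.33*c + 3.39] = 10.08*c^2 + 1.16*c + 4.33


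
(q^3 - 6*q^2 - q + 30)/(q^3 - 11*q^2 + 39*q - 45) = (q + 2)/(q - 3)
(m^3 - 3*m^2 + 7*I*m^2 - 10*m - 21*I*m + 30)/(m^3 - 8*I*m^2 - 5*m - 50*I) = (m^2 + m*(-3 + 5*I) - 15*I)/(m^2 - 10*I*m - 25)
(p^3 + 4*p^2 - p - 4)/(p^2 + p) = p + 3 - 4/p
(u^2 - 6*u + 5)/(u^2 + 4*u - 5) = (u - 5)/(u + 5)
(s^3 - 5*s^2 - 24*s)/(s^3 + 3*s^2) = (s - 8)/s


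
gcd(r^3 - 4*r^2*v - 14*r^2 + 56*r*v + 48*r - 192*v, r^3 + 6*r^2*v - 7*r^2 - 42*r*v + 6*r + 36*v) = r - 6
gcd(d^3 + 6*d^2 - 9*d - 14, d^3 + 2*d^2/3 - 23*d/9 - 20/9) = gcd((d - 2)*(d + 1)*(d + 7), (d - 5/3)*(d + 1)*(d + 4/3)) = d + 1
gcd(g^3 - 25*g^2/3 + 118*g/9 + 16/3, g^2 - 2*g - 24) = g - 6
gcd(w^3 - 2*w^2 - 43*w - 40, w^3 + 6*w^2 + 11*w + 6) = w + 1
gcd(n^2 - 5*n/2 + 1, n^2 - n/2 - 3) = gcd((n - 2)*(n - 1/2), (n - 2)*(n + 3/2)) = n - 2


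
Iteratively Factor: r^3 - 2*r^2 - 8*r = (r + 2)*(r^2 - 4*r) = r*(r + 2)*(r - 4)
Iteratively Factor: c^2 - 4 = (c + 2)*(c - 2)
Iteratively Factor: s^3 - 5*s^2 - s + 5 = (s + 1)*(s^2 - 6*s + 5) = (s - 5)*(s + 1)*(s - 1)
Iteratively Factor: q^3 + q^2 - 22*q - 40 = (q - 5)*(q^2 + 6*q + 8) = (q - 5)*(q + 4)*(q + 2)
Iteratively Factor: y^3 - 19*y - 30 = (y + 2)*(y^2 - 2*y - 15) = (y - 5)*(y + 2)*(y + 3)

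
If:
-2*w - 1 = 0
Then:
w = -1/2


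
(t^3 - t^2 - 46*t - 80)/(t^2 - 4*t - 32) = (t^2 + 7*t + 10)/(t + 4)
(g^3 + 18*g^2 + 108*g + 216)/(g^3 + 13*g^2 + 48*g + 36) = (g + 6)/(g + 1)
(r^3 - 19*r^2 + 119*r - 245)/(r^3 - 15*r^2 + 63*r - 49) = (r - 5)/(r - 1)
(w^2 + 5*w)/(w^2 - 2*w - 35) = w/(w - 7)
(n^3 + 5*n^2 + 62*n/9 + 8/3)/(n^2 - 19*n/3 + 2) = (9*n^3 + 45*n^2 + 62*n + 24)/(3*(3*n^2 - 19*n + 6))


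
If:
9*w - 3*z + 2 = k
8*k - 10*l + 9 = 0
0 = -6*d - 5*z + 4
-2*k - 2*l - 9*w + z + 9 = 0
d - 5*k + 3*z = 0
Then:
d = -674/599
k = 638/599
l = 2099/1198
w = 3304/5391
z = 1288/599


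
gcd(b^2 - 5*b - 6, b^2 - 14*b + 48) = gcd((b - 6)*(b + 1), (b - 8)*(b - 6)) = b - 6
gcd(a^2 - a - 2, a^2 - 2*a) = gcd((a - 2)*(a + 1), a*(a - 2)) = a - 2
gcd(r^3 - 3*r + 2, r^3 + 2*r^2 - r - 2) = r^2 + r - 2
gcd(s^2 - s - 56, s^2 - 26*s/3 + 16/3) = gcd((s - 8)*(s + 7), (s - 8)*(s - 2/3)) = s - 8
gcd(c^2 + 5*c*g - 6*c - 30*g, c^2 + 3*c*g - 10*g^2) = c + 5*g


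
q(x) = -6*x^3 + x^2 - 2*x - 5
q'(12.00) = -2570.00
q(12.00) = -10253.00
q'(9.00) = -1442.00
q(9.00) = -4316.00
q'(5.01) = -443.78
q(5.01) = -744.43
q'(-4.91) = -445.77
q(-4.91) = 739.15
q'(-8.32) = -1264.64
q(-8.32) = 3536.44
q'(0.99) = -17.66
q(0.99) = -11.82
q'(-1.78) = -62.59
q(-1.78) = 35.57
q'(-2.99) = -168.90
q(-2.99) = 170.31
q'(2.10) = -77.18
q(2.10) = -60.36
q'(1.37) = -33.04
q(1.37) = -21.29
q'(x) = -18*x^2 + 2*x - 2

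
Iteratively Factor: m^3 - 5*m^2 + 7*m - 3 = (m - 3)*(m^2 - 2*m + 1) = (m - 3)*(m - 1)*(m - 1)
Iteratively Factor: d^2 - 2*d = (d - 2)*(d)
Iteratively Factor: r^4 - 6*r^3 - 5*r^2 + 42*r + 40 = (r - 5)*(r^3 - r^2 - 10*r - 8) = (r - 5)*(r - 4)*(r^2 + 3*r + 2) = (r - 5)*(r - 4)*(r + 1)*(r + 2)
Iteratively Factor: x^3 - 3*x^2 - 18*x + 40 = (x + 4)*(x^2 - 7*x + 10) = (x - 5)*(x + 4)*(x - 2)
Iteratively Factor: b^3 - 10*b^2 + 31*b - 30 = (b - 3)*(b^2 - 7*b + 10) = (b - 5)*(b - 3)*(b - 2)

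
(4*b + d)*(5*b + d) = 20*b^2 + 9*b*d + d^2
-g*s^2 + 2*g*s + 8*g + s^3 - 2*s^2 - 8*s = (-g + s)*(s - 4)*(s + 2)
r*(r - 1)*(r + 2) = r^3 + r^2 - 2*r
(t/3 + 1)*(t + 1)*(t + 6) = t^3/3 + 10*t^2/3 + 9*t + 6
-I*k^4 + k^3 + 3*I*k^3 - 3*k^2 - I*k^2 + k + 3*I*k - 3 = (k - 3)*(k - I)*(k + I)*(-I*k + 1)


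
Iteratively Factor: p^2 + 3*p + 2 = (p + 1)*(p + 2)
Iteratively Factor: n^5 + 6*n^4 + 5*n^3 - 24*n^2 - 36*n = (n + 3)*(n^4 + 3*n^3 - 4*n^2 - 12*n) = (n + 2)*(n + 3)*(n^3 + n^2 - 6*n) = n*(n + 2)*(n + 3)*(n^2 + n - 6) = n*(n + 2)*(n + 3)^2*(n - 2)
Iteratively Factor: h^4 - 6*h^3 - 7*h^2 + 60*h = (h)*(h^3 - 6*h^2 - 7*h + 60) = h*(h - 5)*(h^2 - h - 12) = h*(h - 5)*(h + 3)*(h - 4)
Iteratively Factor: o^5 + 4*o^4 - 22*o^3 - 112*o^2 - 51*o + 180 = (o + 3)*(o^4 + o^3 - 25*o^2 - 37*o + 60) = (o - 1)*(o + 3)*(o^3 + 2*o^2 - 23*o - 60) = (o - 5)*(o - 1)*(o + 3)*(o^2 + 7*o + 12) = (o - 5)*(o - 1)*(o + 3)^2*(o + 4)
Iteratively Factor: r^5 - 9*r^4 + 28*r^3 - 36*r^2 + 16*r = (r - 4)*(r^4 - 5*r^3 + 8*r^2 - 4*r) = (r - 4)*(r - 2)*(r^3 - 3*r^2 + 2*r) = r*(r - 4)*(r - 2)*(r^2 - 3*r + 2) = r*(r - 4)*(r - 2)*(r - 1)*(r - 2)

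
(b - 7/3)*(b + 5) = b^2 + 8*b/3 - 35/3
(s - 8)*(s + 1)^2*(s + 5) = s^4 - s^3 - 45*s^2 - 83*s - 40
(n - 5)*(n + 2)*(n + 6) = n^3 + 3*n^2 - 28*n - 60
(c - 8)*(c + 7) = c^2 - c - 56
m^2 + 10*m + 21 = (m + 3)*(m + 7)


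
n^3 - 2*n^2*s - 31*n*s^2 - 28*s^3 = (n - 7*s)*(n + s)*(n + 4*s)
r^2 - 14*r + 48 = (r - 8)*(r - 6)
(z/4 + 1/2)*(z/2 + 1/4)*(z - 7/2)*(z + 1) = z^4/8 - 35*z^2/32 - 45*z/32 - 7/16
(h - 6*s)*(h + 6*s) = h^2 - 36*s^2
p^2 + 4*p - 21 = (p - 3)*(p + 7)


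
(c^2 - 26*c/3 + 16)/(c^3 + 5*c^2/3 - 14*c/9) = 3*(3*c^2 - 26*c + 48)/(c*(9*c^2 + 15*c - 14))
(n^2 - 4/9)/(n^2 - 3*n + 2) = (n^2 - 4/9)/(n^2 - 3*n + 2)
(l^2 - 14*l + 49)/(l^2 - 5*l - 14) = (l - 7)/(l + 2)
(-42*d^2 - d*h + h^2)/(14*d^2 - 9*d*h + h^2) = (-6*d - h)/(2*d - h)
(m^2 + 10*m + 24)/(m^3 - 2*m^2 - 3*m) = (m^2 + 10*m + 24)/(m*(m^2 - 2*m - 3))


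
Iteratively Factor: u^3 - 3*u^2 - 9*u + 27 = (u + 3)*(u^2 - 6*u + 9) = (u - 3)*(u + 3)*(u - 3)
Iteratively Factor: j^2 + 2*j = (j)*(j + 2)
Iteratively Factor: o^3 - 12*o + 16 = (o + 4)*(o^2 - 4*o + 4) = (o - 2)*(o + 4)*(o - 2)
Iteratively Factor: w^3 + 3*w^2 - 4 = (w + 2)*(w^2 + w - 2) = (w + 2)^2*(w - 1)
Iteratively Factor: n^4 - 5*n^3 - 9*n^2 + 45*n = (n - 3)*(n^3 - 2*n^2 - 15*n) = (n - 3)*(n + 3)*(n^2 - 5*n) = n*(n - 3)*(n + 3)*(n - 5)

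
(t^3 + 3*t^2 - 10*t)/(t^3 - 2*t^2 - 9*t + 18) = t*(t + 5)/(t^2 - 9)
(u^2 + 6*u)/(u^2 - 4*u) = (u + 6)/(u - 4)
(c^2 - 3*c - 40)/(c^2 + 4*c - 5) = (c - 8)/(c - 1)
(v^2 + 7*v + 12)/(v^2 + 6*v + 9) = (v + 4)/(v + 3)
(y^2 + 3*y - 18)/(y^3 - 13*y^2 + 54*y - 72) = (y + 6)/(y^2 - 10*y + 24)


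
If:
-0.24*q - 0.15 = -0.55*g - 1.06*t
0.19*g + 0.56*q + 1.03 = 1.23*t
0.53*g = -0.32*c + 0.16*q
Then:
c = 2.63906957013575*t - 0.0769230769230769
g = -0.843891402714932*t - 0.461538461538462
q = 2.48274886877828*t - 1.68269230769231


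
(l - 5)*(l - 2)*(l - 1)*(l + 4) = l^4 - 4*l^3 - 15*l^2 + 58*l - 40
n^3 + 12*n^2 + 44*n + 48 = (n + 2)*(n + 4)*(n + 6)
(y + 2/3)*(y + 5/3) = y^2 + 7*y/3 + 10/9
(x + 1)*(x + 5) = x^2 + 6*x + 5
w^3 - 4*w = w*(w - 2)*(w + 2)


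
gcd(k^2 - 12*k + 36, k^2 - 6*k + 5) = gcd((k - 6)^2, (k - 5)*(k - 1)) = 1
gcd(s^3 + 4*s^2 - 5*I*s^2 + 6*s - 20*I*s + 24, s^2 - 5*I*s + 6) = s^2 - 5*I*s + 6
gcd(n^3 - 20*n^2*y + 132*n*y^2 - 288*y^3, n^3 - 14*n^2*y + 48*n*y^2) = n^2 - 14*n*y + 48*y^2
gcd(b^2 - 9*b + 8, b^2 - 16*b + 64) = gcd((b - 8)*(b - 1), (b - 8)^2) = b - 8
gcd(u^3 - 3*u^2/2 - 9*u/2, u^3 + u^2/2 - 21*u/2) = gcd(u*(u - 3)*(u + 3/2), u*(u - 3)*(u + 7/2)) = u^2 - 3*u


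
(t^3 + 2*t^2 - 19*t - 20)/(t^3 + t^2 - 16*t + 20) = (t^2 - 3*t - 4)/(t^2 - 4*t + 4)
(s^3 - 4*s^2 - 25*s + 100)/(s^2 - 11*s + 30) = (s^2 + s - 20)/(s - 6)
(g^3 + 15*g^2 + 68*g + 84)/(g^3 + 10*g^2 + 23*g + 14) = (g + 6)/(g + 1)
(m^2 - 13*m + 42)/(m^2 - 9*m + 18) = (m - 7)/(m - 3)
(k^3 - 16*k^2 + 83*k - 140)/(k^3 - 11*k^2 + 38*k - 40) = (k - 7)/(k - 2)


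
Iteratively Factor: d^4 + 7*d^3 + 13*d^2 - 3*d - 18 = (d + 2)*(d^3 + 5*d^2 + 3*d - 9) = (d + 2)*(d + 3)*(d^2 + 2*d - 3) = (d + 2)*(d + 3)^2*(d - 1)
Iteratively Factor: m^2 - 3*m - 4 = (m - 4)*(m + 1)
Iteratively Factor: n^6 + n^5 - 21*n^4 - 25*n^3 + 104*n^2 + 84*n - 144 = (n + 2)*(n^5 - n^4 - 19*n^3 + 13*n^2 + 78*n - 72) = (n + 2)*(n + 3)*(n^4 - 4*n^3 - 7*n^2 + 34*n - 24) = (n - 4)*(n + 2)*(n + 3)*(n^3 - 7*n + 6) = (n - 4)*(n - 2)*(n + 2)*(n + 3)*(n^2 + 2*n - 3) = (n - 4)*(n - 2)*(n - 1)*(n + 2)*(n + 3)*(n + 3)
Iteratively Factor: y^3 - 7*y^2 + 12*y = (y)*(y^2 - 7*y + 12) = y*(y - 4)*(y - 3)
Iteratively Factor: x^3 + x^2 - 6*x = (x - 2)*(x^2 + 3*x) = (x - 2)*(x + 3)*(x)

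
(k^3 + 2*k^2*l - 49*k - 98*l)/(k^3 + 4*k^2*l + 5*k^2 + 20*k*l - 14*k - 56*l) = (k^2 + 2*k*l - 7*k - 14*l)/(k^2 + 4*k*l - 2*k - 8*l)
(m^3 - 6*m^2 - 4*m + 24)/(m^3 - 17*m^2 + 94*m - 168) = (m^2 - 4)/(m^2 - 11*m + 28)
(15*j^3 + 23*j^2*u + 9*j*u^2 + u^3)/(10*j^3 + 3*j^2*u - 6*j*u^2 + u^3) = (15*j^2 + 8*j*u + u^2)/(10*j^2 - 7*j*u + u^2)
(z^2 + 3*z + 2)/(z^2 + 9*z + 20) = (z^2 + 3*z + 2)/(z^2 + 9*z + 20)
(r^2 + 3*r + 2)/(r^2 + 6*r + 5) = (r + 2)/(r + 5)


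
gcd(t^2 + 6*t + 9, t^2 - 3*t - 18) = t + 3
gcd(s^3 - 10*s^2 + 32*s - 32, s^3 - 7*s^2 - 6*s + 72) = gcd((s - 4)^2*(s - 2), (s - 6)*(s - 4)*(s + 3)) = s - 4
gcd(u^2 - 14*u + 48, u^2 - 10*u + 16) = u - 8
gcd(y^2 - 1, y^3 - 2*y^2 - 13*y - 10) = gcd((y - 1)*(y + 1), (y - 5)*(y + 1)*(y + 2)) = y + 1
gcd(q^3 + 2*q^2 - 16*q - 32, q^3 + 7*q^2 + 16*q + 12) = q + 2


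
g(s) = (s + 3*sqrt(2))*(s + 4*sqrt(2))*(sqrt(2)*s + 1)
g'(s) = sqrt(2)*(s + 3*sqrt(2))*(s + 4*sqrt(2)) + (s + 3*sqrt(2))*(sqrt(2)*s + 1) + (s + 4*sqrt(2))*(sqrt(2)*s + 1)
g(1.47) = 125.35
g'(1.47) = 97.11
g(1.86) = 166.54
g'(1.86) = 114.32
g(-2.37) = -14.47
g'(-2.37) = -3.43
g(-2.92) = -11.33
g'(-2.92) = -7.58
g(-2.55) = -13.71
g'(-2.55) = -5.07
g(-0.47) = 6.56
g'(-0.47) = 30.68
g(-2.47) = -14.08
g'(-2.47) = -4.38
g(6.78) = 1451.53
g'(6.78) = 442.27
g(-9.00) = -186.53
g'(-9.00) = 117.49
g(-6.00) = -4.51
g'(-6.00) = 16.58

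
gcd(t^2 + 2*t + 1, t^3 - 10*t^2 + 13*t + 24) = t + 1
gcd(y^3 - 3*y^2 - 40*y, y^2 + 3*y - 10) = y + 5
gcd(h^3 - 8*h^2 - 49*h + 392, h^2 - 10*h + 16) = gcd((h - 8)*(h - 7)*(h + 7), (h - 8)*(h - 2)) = h - 8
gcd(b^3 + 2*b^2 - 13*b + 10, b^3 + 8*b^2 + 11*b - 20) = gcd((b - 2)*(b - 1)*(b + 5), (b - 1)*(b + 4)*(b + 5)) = b^2 + 4*b - 5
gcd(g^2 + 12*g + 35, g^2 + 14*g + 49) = g + 7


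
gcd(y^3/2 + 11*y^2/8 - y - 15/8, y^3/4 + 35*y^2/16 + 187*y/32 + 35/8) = 1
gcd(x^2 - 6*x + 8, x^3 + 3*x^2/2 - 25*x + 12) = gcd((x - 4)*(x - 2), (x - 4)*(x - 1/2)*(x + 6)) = x - 4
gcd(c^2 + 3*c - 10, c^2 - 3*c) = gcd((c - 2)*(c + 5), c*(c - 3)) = 1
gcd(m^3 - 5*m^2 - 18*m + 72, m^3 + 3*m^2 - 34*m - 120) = m^2 - 2*m - 24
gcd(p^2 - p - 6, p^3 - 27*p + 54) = p - 3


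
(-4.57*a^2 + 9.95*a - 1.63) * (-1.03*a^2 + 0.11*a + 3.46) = 4.7071*a^4 - 10.7512*a^3 - 13.0388*a^2 + 34.2477*a - 5.6398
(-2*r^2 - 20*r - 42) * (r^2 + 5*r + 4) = -2*r^4 - 30*r^3 - 150*r^2 - 290*r - 168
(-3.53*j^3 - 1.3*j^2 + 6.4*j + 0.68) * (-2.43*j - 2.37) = 8.5779*j^4 + 11.5251*j^3 - 12.471*j^2 - 16.8204*j - 1.6116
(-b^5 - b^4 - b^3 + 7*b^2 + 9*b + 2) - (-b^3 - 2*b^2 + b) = -b^5 - b^4 + 9*b^2 + 8*b + 2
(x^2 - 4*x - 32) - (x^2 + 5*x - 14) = -9*x - 18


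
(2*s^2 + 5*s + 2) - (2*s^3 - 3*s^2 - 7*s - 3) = -2*s^3 + 5*s^2 + 12*s + 5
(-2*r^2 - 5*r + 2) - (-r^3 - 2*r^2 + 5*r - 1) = r^3 - 10*r + 3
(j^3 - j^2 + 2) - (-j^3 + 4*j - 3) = 2*j^3 - j^2 - 4*j + 5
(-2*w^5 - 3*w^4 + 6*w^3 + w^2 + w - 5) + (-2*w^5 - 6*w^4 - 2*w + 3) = -4*w^5 - 9*w^4 + 6*w^3 + w^2 - w - 2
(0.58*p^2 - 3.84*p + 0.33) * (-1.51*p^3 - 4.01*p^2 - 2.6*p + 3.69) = -0.8758*p^5 + 3.4726*p^4 + 13.3921*p^3 + 10.8009*p^2 - 15.0276*p + 1.2177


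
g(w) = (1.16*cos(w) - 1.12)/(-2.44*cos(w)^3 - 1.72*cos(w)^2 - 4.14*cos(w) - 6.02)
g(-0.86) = 0.04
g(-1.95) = 0.34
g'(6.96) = 0.08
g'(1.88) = 0.45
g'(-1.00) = -0.15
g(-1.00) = 0.05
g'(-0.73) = -0.08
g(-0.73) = 0.02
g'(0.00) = 0.00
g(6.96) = 0.02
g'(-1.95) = -0.50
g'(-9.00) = -2.16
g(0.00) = -0.00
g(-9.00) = 1.19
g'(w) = (1.16*cos(w) - 1.12)*(-7.32*sin(w)*cos(w)^2 - 3.44*sin(w)*cos(w) - 4.14*sin(w))/(-2.44*cos(w)^3 - 1.72*cos(w)^2 - 4.14*cos(w) - 6.02)^2 - 1.16*sin(w)/(-2.44*cos(w)^3 - 1.72*cos(w)^2 - 4.14*cos(w) - 6.02)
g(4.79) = 0.16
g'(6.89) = 0.06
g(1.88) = 0.30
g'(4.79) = -0.30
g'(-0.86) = -0.11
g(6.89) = 0.01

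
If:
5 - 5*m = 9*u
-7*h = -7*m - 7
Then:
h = 2 - 9*u/5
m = 1 - 9*u/5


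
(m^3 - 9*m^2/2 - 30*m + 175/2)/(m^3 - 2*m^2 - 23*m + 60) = (2*m^2 - 19*m + 35)/(2*(m^2 - 7*m + 12))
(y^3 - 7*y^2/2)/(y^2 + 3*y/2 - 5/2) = y^2*(2*y - 7)/(2*y^2 + 3*y - 5)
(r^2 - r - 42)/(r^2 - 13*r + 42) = (r + 6)/(r - 6)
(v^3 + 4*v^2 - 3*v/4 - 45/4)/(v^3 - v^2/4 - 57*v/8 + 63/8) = 2*(2*v + 5)/(4*v - 7)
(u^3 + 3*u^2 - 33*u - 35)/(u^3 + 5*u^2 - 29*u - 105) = (u + 1)/(u + 3)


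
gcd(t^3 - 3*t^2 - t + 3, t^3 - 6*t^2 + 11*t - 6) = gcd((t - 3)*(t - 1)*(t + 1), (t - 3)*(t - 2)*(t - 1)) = t^2 - 4*t + 3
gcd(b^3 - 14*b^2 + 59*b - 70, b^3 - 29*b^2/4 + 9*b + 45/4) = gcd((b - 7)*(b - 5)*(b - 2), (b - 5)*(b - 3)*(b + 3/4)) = b - 5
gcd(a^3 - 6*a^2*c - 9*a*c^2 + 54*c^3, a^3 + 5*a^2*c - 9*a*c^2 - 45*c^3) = a^2 - 9*c^2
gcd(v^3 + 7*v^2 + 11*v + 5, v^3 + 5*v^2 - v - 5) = v^2 + 6*v + 5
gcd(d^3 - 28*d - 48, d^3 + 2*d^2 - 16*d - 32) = d^2 + 6*d + 8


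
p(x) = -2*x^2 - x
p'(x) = -4*x - 1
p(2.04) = -10.36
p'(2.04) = -9.16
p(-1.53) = -3.15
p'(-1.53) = 5.12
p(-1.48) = -2.90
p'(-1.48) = 4.92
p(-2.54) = -10.36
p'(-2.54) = 9.16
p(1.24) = -4.32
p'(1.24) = -5.96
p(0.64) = -1.46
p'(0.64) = -3.56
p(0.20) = -0.28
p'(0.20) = -1.80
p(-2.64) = -11.30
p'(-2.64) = 9.56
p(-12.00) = -276.00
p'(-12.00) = 47.00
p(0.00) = 0.00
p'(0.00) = -1.00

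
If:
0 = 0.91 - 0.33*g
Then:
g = 2.76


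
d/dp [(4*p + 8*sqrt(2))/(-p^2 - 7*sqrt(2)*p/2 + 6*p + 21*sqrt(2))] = 8*(-2*p^2 - 7*sqrt(2)*p + 12*p + (p + 2*sqrt(2))*(4*p - 12 + 7*sqrt(2)) + 42*sqrt(2))/(2*p^2 - 12*p + 7*sqrt(2)*p - 42*sqrt(2))^2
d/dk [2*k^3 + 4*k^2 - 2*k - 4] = 6*k^2 + 8*k - 2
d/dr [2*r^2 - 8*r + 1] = 4*r - 8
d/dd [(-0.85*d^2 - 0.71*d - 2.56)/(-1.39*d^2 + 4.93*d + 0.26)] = (-5.1774*d^2 - 7.5588*d + 12.4362)/(1.9321*d^4 - 13.7054*d^3 + 23.5821*d^2 + 2.5636*d + 0.0676)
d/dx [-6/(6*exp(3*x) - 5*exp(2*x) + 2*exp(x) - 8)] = (108*exp(2*x) - 60*exp(x) + 12)*exp(x)/(6*exp(3*x) - 5*exp(2*x) + 2*exp(x) - 8)^2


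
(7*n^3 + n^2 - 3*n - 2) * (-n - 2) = -7*n^4 - 15*n^3 + n^2 + 8*n + 4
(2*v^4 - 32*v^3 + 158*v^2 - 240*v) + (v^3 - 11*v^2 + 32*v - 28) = 2*v^4 - 31*v^3 + 147*v^2 - 208*v - 28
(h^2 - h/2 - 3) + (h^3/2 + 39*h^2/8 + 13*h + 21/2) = h^3/2 + 47*h^2/8 + 25*h/2 + 15/2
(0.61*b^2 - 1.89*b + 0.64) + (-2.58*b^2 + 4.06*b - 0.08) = -1.97*b^2 + 2.17*b + 0.56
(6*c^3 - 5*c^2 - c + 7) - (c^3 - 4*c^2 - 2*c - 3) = 5*c^3 - c^2 + c + 10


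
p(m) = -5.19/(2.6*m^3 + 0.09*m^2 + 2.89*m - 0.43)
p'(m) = -5.19*(-7.8*m^2 - 0.18*m - 2.89)/(2.6*m^3 + 0.09*m^2 + 2.89*m - 0.43)^2 = (40.482*m^2 + 0.9342*m + 14.9991)/(2.6*m^3 + 0.09*m^2 + 2.89*m - 0.43)^2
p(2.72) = -0.09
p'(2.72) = 0.09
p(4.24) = -0.02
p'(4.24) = 0.02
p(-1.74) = 0.27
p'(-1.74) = 0.38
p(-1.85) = 0.24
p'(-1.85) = 0.32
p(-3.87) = 0.03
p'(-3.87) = 0.02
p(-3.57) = 0.04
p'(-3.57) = 0.03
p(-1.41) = 0.45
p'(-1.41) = 0.70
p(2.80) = -0.08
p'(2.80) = 0.08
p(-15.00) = 0.00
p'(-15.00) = 0.00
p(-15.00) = 0.00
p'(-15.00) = 0.00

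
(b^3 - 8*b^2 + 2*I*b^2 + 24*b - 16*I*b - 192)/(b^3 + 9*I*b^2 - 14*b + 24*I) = (b^2 - 4*b*(2 + I) + 32*I)/(b^2 + 3*I*b + 4)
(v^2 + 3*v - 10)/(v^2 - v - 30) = (v - 2)/(v - 6)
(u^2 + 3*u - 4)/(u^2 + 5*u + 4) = (u - 1)/(u + 1)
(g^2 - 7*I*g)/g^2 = (g - 7*I)/g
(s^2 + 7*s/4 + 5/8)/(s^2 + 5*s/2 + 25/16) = 2*(2*s + 1)/(4*s + 5)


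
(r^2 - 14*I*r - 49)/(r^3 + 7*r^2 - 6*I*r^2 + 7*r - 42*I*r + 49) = (r - 7*I)/(r^2 + r*(7 + I) + 7*I)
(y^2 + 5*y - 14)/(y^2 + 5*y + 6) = (y^2 + 5*y - 14)/(y^2 + 5*y + 6)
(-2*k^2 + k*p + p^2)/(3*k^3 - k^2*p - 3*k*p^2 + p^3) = (2*k + p)/(-3*k^2 - 2*k*p + p^2)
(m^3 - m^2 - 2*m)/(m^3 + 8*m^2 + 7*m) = (m - 2)/(m + 7)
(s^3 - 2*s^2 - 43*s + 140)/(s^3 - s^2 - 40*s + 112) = (s - 5)/(s - 4)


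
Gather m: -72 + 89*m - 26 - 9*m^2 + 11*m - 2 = -9*m^2 + 100*m - 100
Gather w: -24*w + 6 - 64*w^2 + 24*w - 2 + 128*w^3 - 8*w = 128*w^3 - 64*w^2 - 8*w + 4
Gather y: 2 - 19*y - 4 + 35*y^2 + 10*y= 35*y^2 - 9*y - 2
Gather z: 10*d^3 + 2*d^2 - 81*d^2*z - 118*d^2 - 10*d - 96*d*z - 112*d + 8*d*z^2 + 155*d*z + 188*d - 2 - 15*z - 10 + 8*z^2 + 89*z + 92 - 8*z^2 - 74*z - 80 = 10*d^3 - 116*d^2 + 8*d*z^2 + 66*d + z*(-81*d^2 + 59*d)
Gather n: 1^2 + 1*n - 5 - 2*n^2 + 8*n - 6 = -2*n^2 + 9*n - 10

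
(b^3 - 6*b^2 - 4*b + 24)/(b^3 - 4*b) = (b - 6)/b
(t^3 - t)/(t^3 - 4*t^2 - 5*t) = (t - 1)/(t - 5)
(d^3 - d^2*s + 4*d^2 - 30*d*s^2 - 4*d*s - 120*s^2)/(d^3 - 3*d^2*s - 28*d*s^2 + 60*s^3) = (-d - 4)/(-d + 2*s)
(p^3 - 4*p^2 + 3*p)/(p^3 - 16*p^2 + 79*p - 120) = p*(p - 1)/(p^2 - 13*p + 40)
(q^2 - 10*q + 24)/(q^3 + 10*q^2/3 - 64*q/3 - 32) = 3*(q - 6)/(3*q^2 + 22*q + 24)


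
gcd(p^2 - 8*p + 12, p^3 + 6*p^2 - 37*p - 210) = p - 6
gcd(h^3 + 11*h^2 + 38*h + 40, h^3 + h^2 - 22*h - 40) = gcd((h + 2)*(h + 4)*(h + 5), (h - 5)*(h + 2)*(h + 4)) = h^2 + 6*h + 8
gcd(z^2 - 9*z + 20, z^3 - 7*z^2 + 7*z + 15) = z - 5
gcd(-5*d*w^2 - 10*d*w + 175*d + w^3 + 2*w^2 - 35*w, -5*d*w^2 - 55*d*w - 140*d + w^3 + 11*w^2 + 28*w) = -5*d*w - 35*d + w^2 + 7*w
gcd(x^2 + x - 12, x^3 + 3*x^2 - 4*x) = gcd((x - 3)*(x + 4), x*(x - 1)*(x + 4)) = x + 4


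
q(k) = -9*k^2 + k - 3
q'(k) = 1 - 18*k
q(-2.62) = -67.40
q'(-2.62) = 48.16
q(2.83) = -72.25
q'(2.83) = -49.94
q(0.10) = -2.99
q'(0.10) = -0.80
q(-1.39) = -21.78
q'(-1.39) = 26.02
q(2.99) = -80.47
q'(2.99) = -52.82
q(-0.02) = -3.02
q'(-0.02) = 1.36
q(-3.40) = -110.44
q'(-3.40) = 62.20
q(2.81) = -71.25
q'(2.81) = -49.58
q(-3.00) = -87.00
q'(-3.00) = 55.00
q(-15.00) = -2043.00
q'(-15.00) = 271.00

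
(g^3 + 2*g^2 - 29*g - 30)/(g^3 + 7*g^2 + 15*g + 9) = (g^2 + g - 30)/(g^2 + 6*g + 9)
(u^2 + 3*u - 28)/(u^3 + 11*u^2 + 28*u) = (u - 4)/(u*(u + 4))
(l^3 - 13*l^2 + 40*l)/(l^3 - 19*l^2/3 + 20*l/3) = 3*(l - 8)/(3*l - 4)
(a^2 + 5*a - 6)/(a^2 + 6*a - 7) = (a + 6)/(a + 7)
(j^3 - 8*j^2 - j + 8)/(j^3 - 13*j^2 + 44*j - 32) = (j + 1)/(j - 4)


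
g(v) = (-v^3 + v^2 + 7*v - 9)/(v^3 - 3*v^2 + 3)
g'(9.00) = 0.02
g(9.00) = -1.21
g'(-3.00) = 0.41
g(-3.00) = -0.12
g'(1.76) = 0.27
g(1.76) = -1.15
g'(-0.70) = 56.06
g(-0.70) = -11.01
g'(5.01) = 0.09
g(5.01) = -1.40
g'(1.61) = -0.48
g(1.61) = -1.14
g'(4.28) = 0.15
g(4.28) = -1.48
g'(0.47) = 0.96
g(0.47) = -2.29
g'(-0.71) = 62.88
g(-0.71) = -11.60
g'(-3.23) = 0.33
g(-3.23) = -0.20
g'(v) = (-3*v^2 + 6*v)*(-v^3 + v^2 + 7*v - 9)/(v^3 - 3*v^2 + 3)^2 + (-3*v^2 + 2*v + 7)/(v^3 - 3*v^2 + 3) = (2*v^4 - 14*v^3 + 39*v^2 - 48*v + 21)/(v^6 - 6*v^5 + 9*v^4 + 6*v^3 - 18*v^2 + 9)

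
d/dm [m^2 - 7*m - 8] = 2*m - 7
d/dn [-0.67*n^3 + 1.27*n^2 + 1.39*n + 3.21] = -2.01*n^2 + 2.54*n + 1.39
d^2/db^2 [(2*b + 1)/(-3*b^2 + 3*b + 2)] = 6*(3*(2*b - 1)^2*(2*b + 1) + (6*b - 1)*(-3*b^2 + 3*b + 2))/(-3*b^2 + 3*b + 2)^3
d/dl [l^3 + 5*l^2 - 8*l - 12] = 3*l^2 + 10*l - 8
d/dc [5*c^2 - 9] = 10*c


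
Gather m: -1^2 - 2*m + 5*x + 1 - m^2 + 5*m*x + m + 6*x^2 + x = -m^2 + m*(5*x - 1) + 6*x^2 + 6*x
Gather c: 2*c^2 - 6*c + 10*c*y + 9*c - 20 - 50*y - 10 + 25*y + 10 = 2*c^2 + c*(10*y + 3) - 25*y - 20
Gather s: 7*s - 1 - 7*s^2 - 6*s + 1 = -7*s^2 + s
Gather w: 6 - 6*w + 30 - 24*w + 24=60 - 30*w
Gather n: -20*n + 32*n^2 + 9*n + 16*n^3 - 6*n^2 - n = 16*n^3 + 26*n^2 - 12*n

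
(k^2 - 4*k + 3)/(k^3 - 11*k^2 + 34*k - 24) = (k - 3)/(k^2 - 10*k + 24)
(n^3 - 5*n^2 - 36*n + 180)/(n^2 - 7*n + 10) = (n^2 - 36)/(n - 2)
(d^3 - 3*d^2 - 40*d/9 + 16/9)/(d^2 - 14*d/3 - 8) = (3*d^2 - 13*d + 4)/(3*(d - 6))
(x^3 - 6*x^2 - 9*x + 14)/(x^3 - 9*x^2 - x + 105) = (x^2 + x - 2)/(x^2 - 2*x - 15)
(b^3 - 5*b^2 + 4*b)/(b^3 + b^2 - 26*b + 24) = b/(b + 6)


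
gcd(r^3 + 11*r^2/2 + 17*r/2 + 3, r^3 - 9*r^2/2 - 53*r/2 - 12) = r^2 + 7*r/2 + 3/2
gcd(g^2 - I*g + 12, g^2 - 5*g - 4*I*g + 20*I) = g - 4*I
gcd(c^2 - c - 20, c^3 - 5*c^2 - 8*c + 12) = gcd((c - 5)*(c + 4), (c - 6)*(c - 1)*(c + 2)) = 1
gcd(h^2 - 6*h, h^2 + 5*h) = h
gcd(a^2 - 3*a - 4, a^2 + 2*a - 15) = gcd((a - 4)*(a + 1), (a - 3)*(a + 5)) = 1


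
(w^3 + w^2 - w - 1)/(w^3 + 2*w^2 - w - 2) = (w + 1)/(w + 2)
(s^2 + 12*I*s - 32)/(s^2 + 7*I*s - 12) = (s + 8*I)/(s + 3*I)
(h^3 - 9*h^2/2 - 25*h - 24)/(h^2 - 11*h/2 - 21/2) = (h^2 - 6*h - 16)/(h - 7)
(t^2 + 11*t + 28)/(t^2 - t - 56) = (t + 4)/(t - 8)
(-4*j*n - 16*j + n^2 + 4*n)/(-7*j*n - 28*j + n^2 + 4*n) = (4*j - n)/(7*j - n)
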